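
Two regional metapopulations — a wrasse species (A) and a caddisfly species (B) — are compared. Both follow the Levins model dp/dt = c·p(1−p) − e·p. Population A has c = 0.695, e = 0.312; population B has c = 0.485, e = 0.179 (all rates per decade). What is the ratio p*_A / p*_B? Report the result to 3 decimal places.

0.873

A: p*_A = 1 − 0.312/0.695 = 0.5511.
B: p*_B = 1 − 0.179/0.485 = 0.6309.
p*_A / p*_B = 0.5511/0.6309 = 0.8734.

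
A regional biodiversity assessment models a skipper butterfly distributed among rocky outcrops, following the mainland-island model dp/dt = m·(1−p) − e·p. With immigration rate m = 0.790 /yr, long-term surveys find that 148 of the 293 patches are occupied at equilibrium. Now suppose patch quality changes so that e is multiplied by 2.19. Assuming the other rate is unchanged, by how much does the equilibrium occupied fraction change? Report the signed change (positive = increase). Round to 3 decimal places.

-0.187

Observed p* = 148/293 = 0.50512.
Balance m(1−p*) = e·p* gives e = m(1−p*)/p* = 0.790×0.49488/0.50512 = 0.77398.
New p* = m/(m+e) = 0.79000/(0.79000+1.69502) = 0.31790.
Δp* = 0.31790 − 0.50512 = -0.18722.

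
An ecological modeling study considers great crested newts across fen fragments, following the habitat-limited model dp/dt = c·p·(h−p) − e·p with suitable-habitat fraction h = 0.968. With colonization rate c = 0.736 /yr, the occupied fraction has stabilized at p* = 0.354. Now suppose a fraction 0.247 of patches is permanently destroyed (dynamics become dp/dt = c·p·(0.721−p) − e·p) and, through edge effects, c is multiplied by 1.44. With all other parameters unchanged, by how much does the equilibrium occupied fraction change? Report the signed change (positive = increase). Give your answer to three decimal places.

-0.059

Balance c(h−p*) = e gives e = 0.736×(0.968 − 0.35400) = 0.45190.
New p* = 0.721 − e/c = 0.721 − 0.45190/1.05984 = 0.29461.
Δp* = 0.29461 − 0.35400 = -0.05939.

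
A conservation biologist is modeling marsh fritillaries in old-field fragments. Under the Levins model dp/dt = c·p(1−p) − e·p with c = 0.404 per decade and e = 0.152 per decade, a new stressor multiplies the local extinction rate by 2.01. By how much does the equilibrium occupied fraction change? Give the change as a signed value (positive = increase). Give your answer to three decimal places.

-0.380

Before: p* = 1 − 0.152/0.404 = 0.6238.
After the change, c = 0.404, e = 0.30552, so p* = 1 − 0.30552/0.404 = 0.2438.
Δp* = 0.2438 − 0.6238 = -0.3800.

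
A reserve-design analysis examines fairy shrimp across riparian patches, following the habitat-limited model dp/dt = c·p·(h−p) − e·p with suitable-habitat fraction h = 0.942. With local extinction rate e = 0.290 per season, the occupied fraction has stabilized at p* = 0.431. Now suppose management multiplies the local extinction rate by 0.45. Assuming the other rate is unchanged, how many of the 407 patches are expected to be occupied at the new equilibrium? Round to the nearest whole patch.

Balance c(h−p*) = e gives c = e/(0.942 − 0.43100) = 0.290/0.51100 = 0.56751.
New p* = 0.942 − e/c = 0.942 − 0.13050/0.56751 = 0.71205.
Expected occupied = 407 × 0.71205 = 289.80 ≈ 290.

290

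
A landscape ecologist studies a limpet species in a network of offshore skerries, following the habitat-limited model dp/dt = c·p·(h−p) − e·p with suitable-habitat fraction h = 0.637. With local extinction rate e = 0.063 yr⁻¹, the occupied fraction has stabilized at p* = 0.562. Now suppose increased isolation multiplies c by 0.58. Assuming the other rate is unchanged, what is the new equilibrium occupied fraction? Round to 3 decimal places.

Balance c(h−p*) = e gives c = e/(0.637 − 0.56200) = 0.063/0.07500 = 0.84000.
New p* = 0.637 − e/c = 0.637 − 0.06300/0.48720 = 0.50769.

0.508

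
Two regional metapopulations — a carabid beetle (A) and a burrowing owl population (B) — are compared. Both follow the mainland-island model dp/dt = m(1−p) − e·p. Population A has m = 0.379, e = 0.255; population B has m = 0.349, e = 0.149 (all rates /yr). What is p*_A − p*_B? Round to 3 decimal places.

A: p*_A = m/(m+e) = 0.379/0.6340 = 0.5978.
B: p*_B = 0.349/0.4980 = 0.7008.
p*_A − p*_B = 0.5978 − 0.7008 = -0.1030.

-0.103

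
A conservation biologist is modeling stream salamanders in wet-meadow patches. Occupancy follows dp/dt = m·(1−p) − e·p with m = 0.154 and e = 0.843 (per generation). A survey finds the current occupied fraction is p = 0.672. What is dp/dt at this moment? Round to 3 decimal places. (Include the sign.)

-0.516

Colonization term: m·(1−p) = 0.154×0.3280 = 0.05051.
Extinction term: e·p = 0.56650.
dp/dt = 0.05051 − 0.56650 = -0.51598.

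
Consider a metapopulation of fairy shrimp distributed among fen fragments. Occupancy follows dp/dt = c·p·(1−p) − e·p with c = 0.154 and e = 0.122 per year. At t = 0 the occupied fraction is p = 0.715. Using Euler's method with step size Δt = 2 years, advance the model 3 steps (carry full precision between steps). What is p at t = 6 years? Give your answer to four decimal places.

Update rule: p ← p + [c·p·(1−p) − e·p]·Δt with Δt = 2.
  1  |  dp/dt·Δt = -0.111697  |  p_1 = 0.603303
  2  |  dp/dt·Δt = -0.073493  |  p_2 = 0.529810
  3  |  dp/dt·Δt = -0.052547  |  p_3 = 0.477263

0.4773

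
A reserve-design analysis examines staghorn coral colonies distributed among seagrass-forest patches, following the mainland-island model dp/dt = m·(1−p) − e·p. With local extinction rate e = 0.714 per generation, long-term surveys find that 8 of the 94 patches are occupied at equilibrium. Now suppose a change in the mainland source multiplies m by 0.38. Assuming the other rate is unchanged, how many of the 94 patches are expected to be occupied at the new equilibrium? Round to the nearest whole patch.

Observed p* = 8/94 = 0.08511.
Balance m(1−p*) = e·p* gives m = e·p*/(1−p*) = 0.714×0.08511/0.91489 = 0.06642.
New p* = m/(m+e) = 0.02524/(0.02524+0.71400) = 0.03414.
Expected occupied = 94 × 0.03414 = 3.21 ≈ 3.

3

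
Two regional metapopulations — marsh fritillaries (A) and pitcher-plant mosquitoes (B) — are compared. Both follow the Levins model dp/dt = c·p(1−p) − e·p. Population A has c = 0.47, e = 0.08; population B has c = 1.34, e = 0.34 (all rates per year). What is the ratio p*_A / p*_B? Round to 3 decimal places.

A: p*_A = 1 − 0.08/0.47 = 0.8298.
B: p*_B = 1 − 0.34/1.34 = 0.7463.
p*_A / p*_B = 0.8298/0.7463 = 1.1119.

1.112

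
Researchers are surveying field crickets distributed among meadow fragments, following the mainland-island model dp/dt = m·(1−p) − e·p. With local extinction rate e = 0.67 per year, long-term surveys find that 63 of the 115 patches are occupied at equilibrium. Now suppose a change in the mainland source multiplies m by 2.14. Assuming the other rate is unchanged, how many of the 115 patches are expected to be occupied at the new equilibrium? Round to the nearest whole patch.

Observed p* = 63/115 = 0.54783.
Balance m(1−p*) = e·p* gives m = e·p*/(1−p*) = 0.67×0.54783/0.45217 = 0.81174.
New p* = m/(m+e) = 1.73712/(1.73712+0.67000) = 0.72166.
Expected occupied = 115 × 0.72166 = 82.99 ≈ 83.

83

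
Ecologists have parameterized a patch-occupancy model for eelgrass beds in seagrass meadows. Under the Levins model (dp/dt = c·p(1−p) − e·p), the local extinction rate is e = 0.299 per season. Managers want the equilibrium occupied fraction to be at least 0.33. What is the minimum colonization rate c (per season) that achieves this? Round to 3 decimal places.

0.446

p* = 1 − e/c ≥ 0.33 requires e/c ≤ 0.6700, i.e. c ≥ e/0.6700.
c_min = 0.299/0.6700 = 0.4463.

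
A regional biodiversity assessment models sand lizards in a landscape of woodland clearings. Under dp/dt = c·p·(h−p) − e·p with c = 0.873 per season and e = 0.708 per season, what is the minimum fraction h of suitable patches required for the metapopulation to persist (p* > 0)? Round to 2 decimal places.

0.81

p* = h − e/c is positive only when h > e/c.
h_min = e/c = 0.708/0.873 = 0.8110.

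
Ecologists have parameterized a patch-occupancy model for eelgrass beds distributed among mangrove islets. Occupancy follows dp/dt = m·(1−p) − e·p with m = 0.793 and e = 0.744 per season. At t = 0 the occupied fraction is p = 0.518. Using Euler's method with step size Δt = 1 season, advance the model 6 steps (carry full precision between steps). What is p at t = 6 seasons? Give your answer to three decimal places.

Update rule: p ← p + [m·(1−p) − e·p]·Δt with Δt = 1.
step 1: Δp = -0.00317, p = 0.51483
step 2: Δp = +0.00170, p = 0.51653
step 3: Δp = -0.00091, p = 0.51562
step 4: Δp = +0.00049, p = 0.51611
step 5: Δp = -0.00026, p = 0.51585
step 6: Δp = +0.00014, p = 0.51599

0.516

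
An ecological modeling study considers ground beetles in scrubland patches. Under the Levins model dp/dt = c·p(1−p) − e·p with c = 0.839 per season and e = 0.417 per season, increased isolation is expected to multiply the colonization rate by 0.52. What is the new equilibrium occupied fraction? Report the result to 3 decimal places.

0.044

Before: p* = 1 − 0.417/0.839 = 0.5030.
After the change, c = 0.43628, e = 0.417, so p* = 1 − 0.417/0.43628 = 0.0442.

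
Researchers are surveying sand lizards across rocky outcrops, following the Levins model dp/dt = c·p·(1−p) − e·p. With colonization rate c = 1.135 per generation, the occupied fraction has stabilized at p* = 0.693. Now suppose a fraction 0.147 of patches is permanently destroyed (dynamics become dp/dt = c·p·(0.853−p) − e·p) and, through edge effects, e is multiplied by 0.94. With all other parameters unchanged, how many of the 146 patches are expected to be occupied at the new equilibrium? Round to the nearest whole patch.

Balance c(1−p*) = e gives e = 1.135×(1 − 0.69300) = 0.34845.
New p* = 0.853 − e/c = 0.853 − 0.32754/1.13500 = 0.56442.
Expected occupied = 146 × 0.56442 = 82.41 ≈ 82.

82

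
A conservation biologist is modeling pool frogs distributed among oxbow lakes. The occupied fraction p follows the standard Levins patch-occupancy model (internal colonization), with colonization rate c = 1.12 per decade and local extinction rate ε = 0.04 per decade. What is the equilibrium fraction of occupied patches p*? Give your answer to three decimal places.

At equilibrium, colonization balances extinction: c·p*·(1−p*) = ε·p*.
So p* = 1 − ε/c = 1 − 0.04/1.12 = 1 − 0.0357 = 0.9643.

0.964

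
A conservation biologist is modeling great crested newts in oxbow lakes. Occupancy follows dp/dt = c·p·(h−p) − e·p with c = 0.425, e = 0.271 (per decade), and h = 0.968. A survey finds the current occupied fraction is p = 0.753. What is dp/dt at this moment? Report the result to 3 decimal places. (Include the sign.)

-0.135

Colonization term: c·p·(h−p) = 0.425×0.753×0.2150 = 0.06881.
Extinction term: e·p = 0.20406.
dp/dt = 0.06881 − 0.20406 = -0.13526.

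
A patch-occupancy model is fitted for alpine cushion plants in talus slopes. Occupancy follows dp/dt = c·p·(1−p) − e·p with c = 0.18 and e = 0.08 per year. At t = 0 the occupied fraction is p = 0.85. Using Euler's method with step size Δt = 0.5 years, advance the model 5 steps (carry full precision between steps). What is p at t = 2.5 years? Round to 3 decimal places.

Update rule: p ← p + [c·p·(1−p) − e·p]·Δt with Δt = 0.5.
step 1: Δp = -0.02253, p = 0.82747
step 2: Δp = -0.02025, p = 0.80722
step 3: Δp = -0.01828, p = 0.78894
step 4: Δp = -0.01657, p = 0.77237
step 5: Δp = -0.01507, p = 0.75730

0.757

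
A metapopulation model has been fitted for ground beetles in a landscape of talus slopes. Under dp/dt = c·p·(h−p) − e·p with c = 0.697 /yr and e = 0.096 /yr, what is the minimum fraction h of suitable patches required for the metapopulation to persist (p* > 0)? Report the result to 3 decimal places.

p* = h − e/c is positive only when h > e/c.
h_min = e/c = 0.096/0.697 = 0.1377.

0.138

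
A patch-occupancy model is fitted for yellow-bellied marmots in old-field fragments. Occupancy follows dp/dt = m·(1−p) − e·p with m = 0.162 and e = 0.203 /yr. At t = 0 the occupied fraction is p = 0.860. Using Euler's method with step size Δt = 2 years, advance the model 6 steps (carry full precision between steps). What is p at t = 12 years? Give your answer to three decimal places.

0.444

Update rule: p ← p + [m·(1−p) − e·p]·Δt with Δt = 2.
  1  |  dp/dt·Δt = -0.303800  |  p_1 = 0.556200
  2  |  dp/dt·Δt = -0.082026  |  p_2 = 0.474174
  3  |  dp/dt·Δt = -0.022147  |  p_3 = 0.452027
  4  |  dp/dt·Δt = -0.005980  |  p_4 = 0.446047
  5  |  dp/dt·Δt = -0.001615  |  p_5 = 0.444433
  6  |  dp/dt·Δt = -0.000436  |  p_6 = 0.443997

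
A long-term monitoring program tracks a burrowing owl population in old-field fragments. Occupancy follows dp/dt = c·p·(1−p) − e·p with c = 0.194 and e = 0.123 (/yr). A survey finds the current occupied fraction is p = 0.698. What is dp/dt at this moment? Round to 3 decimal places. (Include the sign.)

Colonization term: c·p·(1−p) = 0.194×0.698×0.3020 = 0.04089.
Extinction term: e·p = 0.08585.
dp/dt = 0.04089 − 0.08585 = -0.04496.

-0.045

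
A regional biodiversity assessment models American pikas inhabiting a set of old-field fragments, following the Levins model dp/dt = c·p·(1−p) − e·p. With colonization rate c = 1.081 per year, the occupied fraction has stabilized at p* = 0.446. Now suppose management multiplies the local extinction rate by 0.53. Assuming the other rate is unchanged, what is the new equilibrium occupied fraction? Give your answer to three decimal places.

Balance c(1−p*) = e gives e = 1.081×(1 − 0.44600) = 0.59887.
New p* = 1 − e/c = 1 − 0.31740/1.08100 = 0.70638.

0.706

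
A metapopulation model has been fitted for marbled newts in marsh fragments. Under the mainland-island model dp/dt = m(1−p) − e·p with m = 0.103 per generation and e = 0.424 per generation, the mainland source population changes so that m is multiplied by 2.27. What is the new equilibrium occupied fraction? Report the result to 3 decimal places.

0.355

Before: p* = 0.103/(0.103+0.424) = 0.1954.
After: m = 0.23381, e = 0.424; p* = 0.23381/0.6578 = 0.3554.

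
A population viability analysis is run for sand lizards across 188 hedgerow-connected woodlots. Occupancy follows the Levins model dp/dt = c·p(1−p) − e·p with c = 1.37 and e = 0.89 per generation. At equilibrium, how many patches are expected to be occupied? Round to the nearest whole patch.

66

p* = 1 − e/c = 1 − 0.89/1.37 = 0.3504.
Expected occupied patches = N × p* = 188 × 0.3504 = 65.87 ≈ 66.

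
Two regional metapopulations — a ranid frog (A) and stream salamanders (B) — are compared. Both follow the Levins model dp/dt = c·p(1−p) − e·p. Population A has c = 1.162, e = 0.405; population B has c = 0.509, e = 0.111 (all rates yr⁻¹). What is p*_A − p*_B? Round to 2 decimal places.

-0.13

A: p*_A = 1 − 0.405/1.162 = 0.6515.
B: p*_B = 1 − 0.111/0.509 = 0.7819.
p*_A − p*_B = 0.6515 − 0.7819 = -0.1305.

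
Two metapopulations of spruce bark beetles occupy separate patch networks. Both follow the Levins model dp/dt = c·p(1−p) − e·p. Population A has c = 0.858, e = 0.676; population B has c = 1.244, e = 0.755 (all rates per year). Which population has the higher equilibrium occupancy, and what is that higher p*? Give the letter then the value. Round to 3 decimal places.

B, 0.393

A: p*_A = 1 − 0.676/0.858 = 0.2121.
B: p*_B = 1 − 0.755/1.244 = 0.3931.
B is higher at 0.3931.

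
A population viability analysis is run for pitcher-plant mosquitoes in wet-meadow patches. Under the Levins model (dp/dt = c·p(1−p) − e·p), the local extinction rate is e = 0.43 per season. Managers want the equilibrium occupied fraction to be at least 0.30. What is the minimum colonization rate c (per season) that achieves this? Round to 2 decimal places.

0.61

p* = 1 − e/c ≥ 0.30 requires e/c ≤ 0.7000, i.e. c ≥ e/0.7000.
c_min = 0.43/0.7000 = 0.6143.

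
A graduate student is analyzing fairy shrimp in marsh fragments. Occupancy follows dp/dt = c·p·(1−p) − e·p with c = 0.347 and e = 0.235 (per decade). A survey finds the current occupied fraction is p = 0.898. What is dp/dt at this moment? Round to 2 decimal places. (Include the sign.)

-0.18

Colonization term: c·p·(1−p) = 0.347×0.898×0.1020 = 0.03178.
Extinction term: e·p = 0.21103.
dp/dt = 0.03178 − 0.21103 = -0.17925.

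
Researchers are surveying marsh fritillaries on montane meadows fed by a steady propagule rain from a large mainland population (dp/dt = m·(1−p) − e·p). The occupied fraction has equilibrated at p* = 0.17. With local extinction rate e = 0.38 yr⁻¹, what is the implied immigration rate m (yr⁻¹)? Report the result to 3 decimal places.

0.078

At equilibrium m(1−p*) = e·p*, so m = e·p*/(1−p*).
m = 0.38 × 0.17 / 0.8300 = 0.0646/0.8300 = 0.0778.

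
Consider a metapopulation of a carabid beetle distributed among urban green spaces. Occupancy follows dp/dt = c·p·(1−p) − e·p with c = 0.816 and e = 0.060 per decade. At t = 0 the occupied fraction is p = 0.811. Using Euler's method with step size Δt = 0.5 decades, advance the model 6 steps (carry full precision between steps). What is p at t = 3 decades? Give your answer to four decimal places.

0.9183

Update rule: p ← p + [c·p·(1−p) − e·p]·Δt with Δt = 0.5.
t = 0.5: p = 0.81100 + (+0.03821) = 0.84921
t = 1: p = 0.84921 + (+0.02677) = 0.87598
t = 1.5: p = 0.87598 + (+0.01805) = 0.89402
t = 2: p = 0.89402 + (+0.01184) = 0.90586
t = 2.5: p = 0.90586 + (+0.00762) = 0.91348
t = 3: p = 0.91348 + (+0.00484) = 0.91832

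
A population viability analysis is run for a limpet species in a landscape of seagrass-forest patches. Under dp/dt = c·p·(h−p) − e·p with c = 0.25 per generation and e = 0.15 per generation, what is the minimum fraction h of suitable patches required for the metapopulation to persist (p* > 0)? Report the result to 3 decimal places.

p* = h − e/c is positive only when h > e/c.
h_min = e/c = 0.15/0.25 = 0.6000.

0.600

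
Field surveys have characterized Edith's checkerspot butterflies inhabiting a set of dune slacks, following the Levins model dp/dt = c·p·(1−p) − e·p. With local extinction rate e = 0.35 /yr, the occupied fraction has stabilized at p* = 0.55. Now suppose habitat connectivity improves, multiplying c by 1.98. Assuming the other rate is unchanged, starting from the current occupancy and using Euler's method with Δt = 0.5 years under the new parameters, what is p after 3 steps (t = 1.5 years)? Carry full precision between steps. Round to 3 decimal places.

0.743

Balance c(1−p*) = e gives c = e/(1 − 0.55000) = 0.35/0.45000 = 0.77778.
Starting from p₀ = 0.55000; update p ← p + (dp/dt)·Δt with the new parameters.
step 1: Δp = +0.09432, p = 0.64433
step 2: Δp = +0.06370, p = 0.70803
step 3: Δp = +0.03527, p = 0.74330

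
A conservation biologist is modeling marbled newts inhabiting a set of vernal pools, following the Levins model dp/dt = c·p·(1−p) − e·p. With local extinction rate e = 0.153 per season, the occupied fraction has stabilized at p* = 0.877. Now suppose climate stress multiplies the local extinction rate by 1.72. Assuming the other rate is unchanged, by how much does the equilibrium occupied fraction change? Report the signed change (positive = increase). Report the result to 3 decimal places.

Balance c(1−p*) = e gives c = e/(1 − 0.87700) = 0.153/0.12300 = 1.24390.
New p* = 1 − e/c = 1 − 0.26316/1.24390 = 0.78844.
Δp* = 0.78844 − 0.87700 = -0.08856.

-0.089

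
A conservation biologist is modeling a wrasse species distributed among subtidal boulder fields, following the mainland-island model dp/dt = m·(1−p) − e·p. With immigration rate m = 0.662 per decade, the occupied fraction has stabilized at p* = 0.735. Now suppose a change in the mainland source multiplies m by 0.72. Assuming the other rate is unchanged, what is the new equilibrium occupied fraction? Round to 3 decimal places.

0.666

Balance m(1−p*) = e·p* gives e = m(1−p*)/p* = 0.662×0.26500/0.73500 = 0.23868.
New p* = m/(m+e) = 0.47664/(0.47664+0.23868) = 0.66633.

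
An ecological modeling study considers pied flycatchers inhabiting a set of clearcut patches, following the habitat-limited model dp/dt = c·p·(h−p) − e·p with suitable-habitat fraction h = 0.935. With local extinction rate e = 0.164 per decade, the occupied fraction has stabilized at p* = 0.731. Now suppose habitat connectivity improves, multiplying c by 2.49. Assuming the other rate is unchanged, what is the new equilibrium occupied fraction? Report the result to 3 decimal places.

Balance c(h−p*) = e gives c = e/(0.935 − 0.73100) = 0.164/0.20400 = 0.80392.
New p* = 0.935 − e/c = 0.935 − 0.16400/2.00176 = 0.85307.

0.853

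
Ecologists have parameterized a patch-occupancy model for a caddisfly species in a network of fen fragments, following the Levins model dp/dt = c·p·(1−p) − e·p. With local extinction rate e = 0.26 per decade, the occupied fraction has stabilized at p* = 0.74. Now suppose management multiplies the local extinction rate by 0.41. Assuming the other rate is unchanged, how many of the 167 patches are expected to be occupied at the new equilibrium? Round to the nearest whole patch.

Balance c(1−p*) = e gives c = e/(1 − 0.74000) = 0.26/0.26000 = 1.00000.
New p* = 1 − e/c = 1 − 0.10660/1.00000 = 0.89340.
Expected occupied = 167 × 0.89340 = 149.20 ≈ 149.

149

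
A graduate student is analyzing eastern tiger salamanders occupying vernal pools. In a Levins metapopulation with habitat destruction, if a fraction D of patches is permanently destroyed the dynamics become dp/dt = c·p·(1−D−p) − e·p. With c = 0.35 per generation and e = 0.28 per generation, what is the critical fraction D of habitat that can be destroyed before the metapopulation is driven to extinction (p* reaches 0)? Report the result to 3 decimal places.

0.200

The nontrivial equilibrium is p* = (1−D) − e/c; extinction occurs when this hits zero.
So D_crit = 1 − e/c = 1 − 0.28/0.35 = 1 − 0.8000 = 0.2000.
Note this equals the original equilibrium occupancy — the Levins extinction-debt result.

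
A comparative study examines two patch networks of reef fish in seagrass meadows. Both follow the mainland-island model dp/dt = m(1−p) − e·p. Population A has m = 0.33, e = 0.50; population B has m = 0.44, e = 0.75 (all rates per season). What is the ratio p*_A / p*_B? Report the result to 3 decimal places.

A: p*_A = m/(m+e) = 0.33/0.8300 = 0.3976.
B: p*_B = 0.44/1.1900 = 0.3697.
p*_A / p*_B = 0.3976/0.3697 = 1.0753.

1.075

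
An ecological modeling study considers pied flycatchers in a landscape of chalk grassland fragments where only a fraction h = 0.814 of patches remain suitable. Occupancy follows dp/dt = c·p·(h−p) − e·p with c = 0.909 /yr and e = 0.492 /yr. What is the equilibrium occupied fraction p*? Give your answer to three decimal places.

Setting dp/dt = 0 and dividing by p* gives c·(h−p*) = e.
So p* = h − e/c = 0.814 − 0.492/0.909 = 0.814 − 0.5413 = 0.2727.

0.273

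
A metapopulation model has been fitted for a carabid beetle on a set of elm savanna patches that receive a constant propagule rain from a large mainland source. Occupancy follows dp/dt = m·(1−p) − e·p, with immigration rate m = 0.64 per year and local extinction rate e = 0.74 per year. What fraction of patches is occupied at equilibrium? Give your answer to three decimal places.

0.464

Setting dp/dt = 0: m − m·p* = e·p*, so m = (m+e)·p*.
p* = m/(m+e) = 0.64/(0.64+0.74) = 0.64/1.3800 = 0.4638.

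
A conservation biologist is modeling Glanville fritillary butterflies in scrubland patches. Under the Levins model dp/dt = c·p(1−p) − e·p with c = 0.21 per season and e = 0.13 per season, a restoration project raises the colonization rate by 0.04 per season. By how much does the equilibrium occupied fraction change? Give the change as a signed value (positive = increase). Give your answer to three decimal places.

0.099

Before: p* = 1 − 0.13/0.21 = 0.3810.
After the change, c = 0.25, e = 0.13, so p* = 1 − 0.13/0.25 = 0.4800.
Δp* = 0.4800 − 0.3810 = +0.0990.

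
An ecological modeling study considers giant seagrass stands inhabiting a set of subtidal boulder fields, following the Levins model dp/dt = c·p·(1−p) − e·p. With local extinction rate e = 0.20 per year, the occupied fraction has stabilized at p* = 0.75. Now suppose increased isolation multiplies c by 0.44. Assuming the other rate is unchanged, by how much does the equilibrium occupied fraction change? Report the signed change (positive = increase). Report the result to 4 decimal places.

Balance c(1−p*) = e gives c = e/(1 − 0.75000) = 0.20/0.25000 = 0.80000.
New p* = 1 − e/c = 1 − 0.20000/0.35200 = 0.43182.
Δp* = 0.43182 − 0.75000 = -0.31818.

-0.3182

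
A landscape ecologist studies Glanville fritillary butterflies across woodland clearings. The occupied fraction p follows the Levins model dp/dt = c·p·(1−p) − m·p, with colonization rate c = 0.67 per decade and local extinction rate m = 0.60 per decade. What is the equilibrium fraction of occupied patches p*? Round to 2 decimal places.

Setting dp/dt = 0 and dividing through by p* gives c·(1−p*) = m.
So p* = 1 − m/c = 1 − 0.60/0.67 = 1 − 0.8955 = 0.1045.

0.10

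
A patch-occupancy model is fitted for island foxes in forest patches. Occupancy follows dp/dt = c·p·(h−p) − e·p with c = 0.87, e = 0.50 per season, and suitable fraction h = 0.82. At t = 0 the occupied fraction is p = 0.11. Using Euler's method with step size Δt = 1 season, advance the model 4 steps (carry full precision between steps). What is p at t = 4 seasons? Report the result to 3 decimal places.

Update rule: p ← p + [c·p·(h−p) − e·p]·Δt with Δt = 1.
t = 1: p = 0.11000 + (+0.01295) = 0.12295
t = 2: p = 0.12295 + (+0.01309) = 0.13603
t = 3: p = 0.13603 + (+0.01293) = 0.14896
t = 4: p = 0.14896 + (+0.01248) = 0.16145

0.161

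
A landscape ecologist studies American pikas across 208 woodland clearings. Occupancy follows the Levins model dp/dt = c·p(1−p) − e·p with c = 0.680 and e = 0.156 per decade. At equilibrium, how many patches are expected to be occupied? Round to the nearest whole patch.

160

p* = 1 − e/c = 1 − 0.156/0.680 = 0.7706.
Expected occupied patches = N × p* = 208 × 0.7706 = 160.28 ≈ 160.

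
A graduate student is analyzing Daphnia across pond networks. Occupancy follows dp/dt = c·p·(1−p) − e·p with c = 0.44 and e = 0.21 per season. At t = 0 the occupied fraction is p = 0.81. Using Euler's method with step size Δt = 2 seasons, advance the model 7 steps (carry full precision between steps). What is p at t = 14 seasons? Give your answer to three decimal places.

0.524

Update rule: p ← p + [c·p·(1−p) − e·p]·Δt with Δt = 2.
  1  |  dp/dt·Δt = -0.204768  |  p_1 = 0.605232
  2  |  dp/dt·Δt = -0.043942  |  p_2 = 0.561290
  3  |  dp/dt·Δt = -0.019047  |  p_3 = 0.542242
  4  |  dp/dt·Δt = -0.009312  |  p_4 = 0.532930
  5  |  dp/dt·Δt = -0.004785  |  p_5 = 0.528145
  6  |  dp/dt·Δt = -0.002518  |  p_6 = 0.525627
  7  |  dp/dt·Δt = -0.001341  |  p_7 = 0.524286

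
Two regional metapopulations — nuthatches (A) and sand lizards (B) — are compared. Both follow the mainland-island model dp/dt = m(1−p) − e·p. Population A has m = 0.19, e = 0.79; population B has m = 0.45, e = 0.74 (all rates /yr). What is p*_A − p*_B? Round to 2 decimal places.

A: p*_A = m/(m+e) = 0.19/0.9800 = 0.1939.
B: p*_B = 0.45/1.1900 = 0.3782.
p*_A − p*_B = 0.1939 − 0.3782 = -0.1843.

-0.18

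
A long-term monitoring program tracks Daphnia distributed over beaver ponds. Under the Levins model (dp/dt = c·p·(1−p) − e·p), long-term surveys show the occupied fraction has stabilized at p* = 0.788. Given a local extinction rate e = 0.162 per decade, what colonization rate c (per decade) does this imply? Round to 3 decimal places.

0.764

At equilibrium c(1−p*) = e, so c = e/(1−p*).
c = 0.162/(1 − 0.788) = 0.162/0.2120 = 0.7642.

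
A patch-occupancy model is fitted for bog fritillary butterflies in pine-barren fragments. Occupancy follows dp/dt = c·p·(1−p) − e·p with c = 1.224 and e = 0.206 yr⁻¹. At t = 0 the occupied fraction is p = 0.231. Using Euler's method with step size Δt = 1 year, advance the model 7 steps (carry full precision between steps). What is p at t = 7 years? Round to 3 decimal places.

0.832

Update rule: p ← p + [c·p·(1−p) − e·p]·Δt with Δt = 1.
p: 0.23100 → 0.40084  (Δp = +0.16984)
p: 0.40084 → 0.61224  (Δp = +0.21139)
p: 0.61224 → 0.77670  (Δp = +0.16446)
p: 0.77670 → 0.82899  (Δp = +0.05229)
p: 0.82899 → 0.83174  (Δp = +0.00275)
p: 0.83174 → 0.83170  (Δp = -0.00004)
p: 0.83170 → 0.83170  (Δp = +0.00000)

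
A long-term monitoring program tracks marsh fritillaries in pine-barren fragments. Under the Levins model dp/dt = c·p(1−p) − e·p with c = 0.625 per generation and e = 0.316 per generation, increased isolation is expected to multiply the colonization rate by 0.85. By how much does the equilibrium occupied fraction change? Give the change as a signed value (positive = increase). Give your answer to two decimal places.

-0.09

Before: p* = 1 − 0.316/0.625 = 0.4944.
After the change, c = 0.53125, e = 0.316, so p* = 1 − 0.316/0.53125 = 0.4052.
Δp* = 0.4052 − 0.4944 = -0.0892.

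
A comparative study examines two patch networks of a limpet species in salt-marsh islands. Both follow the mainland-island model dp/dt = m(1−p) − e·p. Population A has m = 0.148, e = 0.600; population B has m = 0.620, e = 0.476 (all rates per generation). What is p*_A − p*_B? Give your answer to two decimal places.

A: p*_A = m/(m+e) = 0.148/0.7480 = 0.1979.
B: p*_B = 0.620/1.0960 = 0.5657.
p*_A − p*_B = 0.1979 − 0.5657 = -0.3678.

-0.37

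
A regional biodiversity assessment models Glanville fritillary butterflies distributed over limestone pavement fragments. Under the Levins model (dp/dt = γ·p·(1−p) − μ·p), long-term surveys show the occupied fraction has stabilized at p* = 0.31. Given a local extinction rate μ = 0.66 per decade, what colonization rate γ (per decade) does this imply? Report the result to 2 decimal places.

0.96

At equilibrium γ(1−p*) = μ, so γ = μ/(1−p*).
γ = 0.66/(1 − 0.31) = 0.66/0.6900 = 0.9565.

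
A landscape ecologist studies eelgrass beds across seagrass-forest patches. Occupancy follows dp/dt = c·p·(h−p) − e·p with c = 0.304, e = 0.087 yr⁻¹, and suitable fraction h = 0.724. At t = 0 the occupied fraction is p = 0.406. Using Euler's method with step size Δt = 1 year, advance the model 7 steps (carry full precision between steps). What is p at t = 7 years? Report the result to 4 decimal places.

0.4255

Update rule: p ← p + [c·p·(h−p) − e·p]·Δt with Δt = 1.
  1  |  dp/dt·Δt = +0.003927  |  p_1 = 0.409927
  2  |  dp/dt·Δt = +0.003475  |  p_2 = 0.413402
  3  |  dp/dt·Δt = +0.003068  |  p_3 = 0.416470
  4  |  dp/dt·Δt = +0.002702  |  p_4 = 0.419173
  5  |  dp/dt·Δt = +0.002376  |  p_5 = 0.421549
  6  |  dp/dt·Δt = +0.002085  |  p_6 = 0.423633
  7  |  dp/dt·Δt = +0.001826  |  p_7 = 0.425460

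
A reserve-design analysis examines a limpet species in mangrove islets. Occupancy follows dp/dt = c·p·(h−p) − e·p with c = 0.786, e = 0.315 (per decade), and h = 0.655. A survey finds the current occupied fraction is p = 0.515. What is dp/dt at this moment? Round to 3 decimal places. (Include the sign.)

Colonization term: c·p·(h−p) = 0.786×0.515×0.1400 = 0.05667.
Extinction term: e·p = 0.16223.
dp/dt = 0.05667 − 0.16223 = -0.10555.

-0.106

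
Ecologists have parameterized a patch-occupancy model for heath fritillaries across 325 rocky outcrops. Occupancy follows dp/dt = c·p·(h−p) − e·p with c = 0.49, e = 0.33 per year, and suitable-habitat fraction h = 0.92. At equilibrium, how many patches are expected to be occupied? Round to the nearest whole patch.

p* = h − e/c = 0.92 − 0.6735 = 0.2465.
Expected occupied patches = N × p* = 325 × 0.2465 = 80.12 ≈ 80.

80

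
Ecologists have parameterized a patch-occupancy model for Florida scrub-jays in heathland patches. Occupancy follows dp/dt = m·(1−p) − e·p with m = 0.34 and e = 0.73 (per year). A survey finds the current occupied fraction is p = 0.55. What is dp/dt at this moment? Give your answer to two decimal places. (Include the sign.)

Colonization term: m·(1−p) = 0.34×0.4500 = 0.15300.
Extinction term: e·p = 0.40150.
dp/dt = 0.15300 − 0.40150 = -0.24850.

-0.25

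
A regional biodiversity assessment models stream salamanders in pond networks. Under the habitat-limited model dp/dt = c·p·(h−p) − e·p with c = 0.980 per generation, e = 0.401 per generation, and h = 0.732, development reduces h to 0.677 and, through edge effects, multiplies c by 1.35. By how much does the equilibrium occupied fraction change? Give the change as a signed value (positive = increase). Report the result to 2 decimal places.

0.05

Before: p* = h − e/c = 0.732 − 0.401/0.980 = 0.732 − 0.4092 = 0.3228.
After: c = 1.323, e = 0.401, h = 0.677; p* = 0.677 − 0.401/1.323 = 0.3739.
Δp* = 0.3739 − 0.3228 = +0.0511.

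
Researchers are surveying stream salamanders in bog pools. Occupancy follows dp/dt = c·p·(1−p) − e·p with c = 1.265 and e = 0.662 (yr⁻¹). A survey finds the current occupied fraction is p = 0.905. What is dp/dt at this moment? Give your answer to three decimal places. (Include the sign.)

Colonization term: c·p·(1−p) = 1.265×0.905×0.0950 = 0.10876.
Extinction term: e·p = 0.59911.
dp/dt = 0.10876 − 0.59911 = -0.49035.

-0.490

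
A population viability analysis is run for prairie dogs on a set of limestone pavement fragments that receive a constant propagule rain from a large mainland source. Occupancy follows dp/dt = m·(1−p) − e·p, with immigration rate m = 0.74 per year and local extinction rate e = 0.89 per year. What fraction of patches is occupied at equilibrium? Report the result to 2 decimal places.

At equilibrium the propagule rain into empty patches balances local extinction: m(1−p*) = e·p*.
p* = m/(m+e) = 0.74/(0.74+0.89) = 0.74/1.6300 = 0.4540.

0.45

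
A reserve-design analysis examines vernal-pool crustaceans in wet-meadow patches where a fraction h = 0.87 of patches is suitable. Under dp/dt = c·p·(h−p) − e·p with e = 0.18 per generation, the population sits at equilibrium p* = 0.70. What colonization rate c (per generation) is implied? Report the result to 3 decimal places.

1.059

At equilibrium c(h−p*) = e, so c = e/(h−p*).
c = 0.18/(0.87 − 0.70) = 0.18/0.1700 = 1.0588.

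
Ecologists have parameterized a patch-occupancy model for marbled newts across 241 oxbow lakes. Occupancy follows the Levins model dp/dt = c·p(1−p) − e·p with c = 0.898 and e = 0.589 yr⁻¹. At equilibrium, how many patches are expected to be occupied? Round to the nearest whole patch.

p* = 1 − e/c = 1 − 0.589/0.898 = 0.3441.
Expected occupied patches = N × p* = 241 × 0.3441 = 82.93 ≈ 83.

83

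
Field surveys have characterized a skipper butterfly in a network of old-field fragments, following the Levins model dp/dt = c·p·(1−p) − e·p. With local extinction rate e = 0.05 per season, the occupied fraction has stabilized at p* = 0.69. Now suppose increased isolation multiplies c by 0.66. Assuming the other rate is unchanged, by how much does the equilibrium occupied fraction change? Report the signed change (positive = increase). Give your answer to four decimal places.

Balance c(1−p*) = e gives c = e/(1 − 0.69000) = 0.05/0.31000 = 0.16129.
New p* = 1 − e/c = 1 − 0.05000/0.10645 = 0.53030.
Δp* = 0.53030 − 0.69000 = -0.15970.

-0.1597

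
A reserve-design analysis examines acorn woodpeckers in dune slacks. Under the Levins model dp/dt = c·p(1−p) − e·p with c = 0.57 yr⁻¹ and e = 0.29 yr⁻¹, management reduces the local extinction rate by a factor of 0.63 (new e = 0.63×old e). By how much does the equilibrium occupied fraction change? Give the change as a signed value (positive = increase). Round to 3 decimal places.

0.188

Before: p* = 1 − 0.29/0.57 = 0.4912.
After the change, c = 0.57, e = 0.1827, so p* = 1 − 0.1827/0.57 = 0.6795.
Δp* = 0.6795 − 0.4912 = +0.1882.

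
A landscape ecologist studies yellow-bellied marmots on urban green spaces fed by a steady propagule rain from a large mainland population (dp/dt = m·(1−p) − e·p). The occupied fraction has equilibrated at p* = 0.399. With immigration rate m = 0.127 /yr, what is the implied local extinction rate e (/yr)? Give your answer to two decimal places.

At equilibrium m(1−p*) = e·p*, so e = m(1−p*)/p*.
e = 0.127 × 0.6010 / 0.399 = 0.1913.

0.19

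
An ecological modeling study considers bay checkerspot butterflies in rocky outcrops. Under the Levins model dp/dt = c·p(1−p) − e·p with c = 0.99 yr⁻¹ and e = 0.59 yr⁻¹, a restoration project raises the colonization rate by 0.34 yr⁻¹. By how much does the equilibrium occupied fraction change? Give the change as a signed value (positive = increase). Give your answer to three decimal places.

Before: p* = 1 − 0.59/0.99 = 0.4040.
After the change, c = 1.33, e = 0.59, so p* = 1 − 0.59/1.33 = 0.5564.
Δp* = 0.5564 − 0.4040 = +0.1524.

0.152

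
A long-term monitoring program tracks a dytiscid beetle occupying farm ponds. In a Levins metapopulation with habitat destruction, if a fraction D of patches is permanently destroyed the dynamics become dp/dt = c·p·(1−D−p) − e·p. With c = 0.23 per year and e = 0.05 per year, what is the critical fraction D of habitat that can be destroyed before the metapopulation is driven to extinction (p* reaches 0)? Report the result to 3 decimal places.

0.783

The nontrivial equilibrium is p* = (1−D) − e/c; extinction occurs when this hits zero.
So D_crit = 1 − e/c = 1 − 0.05/0.23 = 1 − 0.2174 = 0.7826.
This equals the undisturbed p*, a classic result of Lande's extension.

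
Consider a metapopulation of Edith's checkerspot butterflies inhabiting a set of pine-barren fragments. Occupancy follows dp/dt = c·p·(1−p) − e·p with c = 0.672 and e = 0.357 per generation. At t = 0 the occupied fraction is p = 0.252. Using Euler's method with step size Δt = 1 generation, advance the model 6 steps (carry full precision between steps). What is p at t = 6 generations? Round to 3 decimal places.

Update rule: p ← p + [c·p·(1−p) − e·p]·Δt with Δt = 1.
p: 0.25200 → 0.28871  (Δp = +0.03671)
p: 0.28871 → 0.32364  (Δp = +0.03493)
p: 0.32364 → 0.35520  (Δp = +0.03156)
p: 0.35520 → 0.38230  (Δp = +0.02710)
p: 0.38230 → 0.40451  (Δp = +0.02221)
p: 0.40451 → 0.42197  (Δp = +0.01746)

0.422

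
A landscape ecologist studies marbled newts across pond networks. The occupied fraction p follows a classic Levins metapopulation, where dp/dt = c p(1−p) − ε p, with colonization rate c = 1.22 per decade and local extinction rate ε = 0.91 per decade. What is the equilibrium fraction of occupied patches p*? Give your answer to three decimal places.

At equilibrium, colonization balances extinction: c·p*·(1−p*) = ε·p*.
So p* = 1 − ε/c = 1 − 0.91/1.22 = 1 − 0.7459 = 0.2541.

0.254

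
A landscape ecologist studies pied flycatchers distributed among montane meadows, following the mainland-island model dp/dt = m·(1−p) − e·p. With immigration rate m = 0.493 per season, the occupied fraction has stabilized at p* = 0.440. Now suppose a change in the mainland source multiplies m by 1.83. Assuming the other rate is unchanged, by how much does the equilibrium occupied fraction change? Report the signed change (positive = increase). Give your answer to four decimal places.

0.1498

Balance m(1−p*) = e·p* gives e = m(1−p*)/p* = 0.493×0.56000/0.44000 = 0.62745.
New p* = m/(m+e) = 0.90219/(0.90219+0.62745) = 0.58981.
Δp* = 0.58981 − 0.44000 = +0.14981.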